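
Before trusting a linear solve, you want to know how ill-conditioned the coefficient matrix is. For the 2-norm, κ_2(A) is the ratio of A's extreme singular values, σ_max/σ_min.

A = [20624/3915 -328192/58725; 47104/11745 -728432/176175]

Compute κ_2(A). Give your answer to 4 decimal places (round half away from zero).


AᵀA = [241877248/5517801 -3809189888/82767015; -3809189888/82767015 60000123136/1241505225]; tr = 136055296/1476225, det = 65536/164025
solving λ² − 136055296/1476225·λ + 65536/164025 = 0 gives λ = 2304/25, 256/59049
κ = σ_max/σ_min = (48/5)/(16/243) = 145.8000

145.8000


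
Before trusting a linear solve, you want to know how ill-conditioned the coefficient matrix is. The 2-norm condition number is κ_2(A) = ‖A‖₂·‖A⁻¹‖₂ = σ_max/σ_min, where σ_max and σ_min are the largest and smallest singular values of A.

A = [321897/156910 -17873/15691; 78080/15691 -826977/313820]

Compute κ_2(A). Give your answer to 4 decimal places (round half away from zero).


AᵀA = [4220510761/145684900 -225079569/14568490; -225079569/14568490 4802772841/582739600]; tr = 15006793/403280, det = 13845841/201640000
char-poly roots: 3721/100 and 3721/2016400
σ_max=√(3721/100)=(61/10), σ_min=√(3721/2016400)=(61/1420) → κ = 142.0000

142.0000


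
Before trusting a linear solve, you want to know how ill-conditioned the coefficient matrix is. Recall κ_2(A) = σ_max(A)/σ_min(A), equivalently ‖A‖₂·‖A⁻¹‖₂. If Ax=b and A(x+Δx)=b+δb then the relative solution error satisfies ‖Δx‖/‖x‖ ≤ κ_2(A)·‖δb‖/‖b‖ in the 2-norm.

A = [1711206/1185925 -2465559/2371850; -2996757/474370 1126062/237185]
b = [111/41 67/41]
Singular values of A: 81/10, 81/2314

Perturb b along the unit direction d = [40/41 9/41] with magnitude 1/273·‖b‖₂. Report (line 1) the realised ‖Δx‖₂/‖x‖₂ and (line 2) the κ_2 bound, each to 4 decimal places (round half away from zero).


0.0039
0.8476

σ_max = 81/10, σ_min = 81/2314
κ_2(A) = (81/10) / (81/2314) = 231.4000
κ_2(A)·‖δb‖/‖b‖ = 0.8476
solve Ax = b  →  x = [51.3235 68.6370]
‖b‖ = 3.1623, ‖x‖ = 85.7038
re-solving with b+δb shifts x by Δx of norm 0.3309
realised ‖Δx‖/‖x‖ = 0.0039
tightness: 0.0039 against a bound of 0.8476 (unrounded ratio ≈ 0.0046)


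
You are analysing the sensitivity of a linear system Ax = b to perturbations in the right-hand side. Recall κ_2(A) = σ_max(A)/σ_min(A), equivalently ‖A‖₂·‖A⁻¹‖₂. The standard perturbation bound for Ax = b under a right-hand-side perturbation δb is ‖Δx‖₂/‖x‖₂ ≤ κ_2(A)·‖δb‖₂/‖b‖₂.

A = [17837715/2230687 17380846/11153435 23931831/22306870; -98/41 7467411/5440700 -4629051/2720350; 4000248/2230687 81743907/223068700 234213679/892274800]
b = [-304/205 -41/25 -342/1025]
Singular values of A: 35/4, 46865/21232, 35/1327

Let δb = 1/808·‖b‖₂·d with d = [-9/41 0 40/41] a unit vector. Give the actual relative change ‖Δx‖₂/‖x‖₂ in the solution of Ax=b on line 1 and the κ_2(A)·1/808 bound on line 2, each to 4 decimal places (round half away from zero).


0.1149
0.4106

largest singular value 35/4, smallest 35/1327
κ = σ_max/σ_min = (35/4)/(35/1327) = 331.7500
κ_2(A)·‖δb‖/‖b‖ = 0.4106
solve Ax = b  →  x = [-0.1115 -0.7399 0.5236]
‖b‖ = 2.2361, ‖x‖ = 0.9133
Δx = A⁻¹·δb where δb = 1/808·2.2361·d; ‖Δx‖ = 0.1049
realised ‖Δx‖/‖x‖ = 0.1149
tightness: 0.1149 against a bound of 0.4106 (unrounded ratio ≈ 0.2798)


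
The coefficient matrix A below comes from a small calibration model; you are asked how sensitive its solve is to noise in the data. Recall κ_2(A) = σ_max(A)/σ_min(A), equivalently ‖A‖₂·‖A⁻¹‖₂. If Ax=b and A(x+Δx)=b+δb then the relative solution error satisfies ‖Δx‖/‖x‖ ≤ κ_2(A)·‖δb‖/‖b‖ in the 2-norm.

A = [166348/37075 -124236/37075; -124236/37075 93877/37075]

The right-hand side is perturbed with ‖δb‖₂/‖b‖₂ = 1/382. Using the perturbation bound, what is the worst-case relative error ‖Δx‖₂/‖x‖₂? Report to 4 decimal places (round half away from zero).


0.9705

AᵀA = [1724249632/54982225 -1293172524/54982225; -1293172524/54982225 969898993/54982225]; tr = 107765945/2199289, det = 38416/2199289
eigenvalues of AᵀA: λ = (tr ± √(tr²−4·det))/2 = 49, 784/2199289
κ_2(A) = √(λ_max/λ_min) = √(49 / (784/2199289)) = 370.7500
perturbation bound = 370.7500·1/382 = 0.9705


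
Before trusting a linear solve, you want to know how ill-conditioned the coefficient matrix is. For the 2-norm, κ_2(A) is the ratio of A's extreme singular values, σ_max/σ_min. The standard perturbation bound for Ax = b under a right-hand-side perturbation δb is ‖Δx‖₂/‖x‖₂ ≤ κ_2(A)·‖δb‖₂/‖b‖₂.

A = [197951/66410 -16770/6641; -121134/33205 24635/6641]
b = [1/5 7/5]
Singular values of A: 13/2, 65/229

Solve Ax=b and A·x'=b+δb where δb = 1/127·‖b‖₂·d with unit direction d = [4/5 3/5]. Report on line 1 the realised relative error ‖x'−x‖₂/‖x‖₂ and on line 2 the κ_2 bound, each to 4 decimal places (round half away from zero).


0.0111
0.1803

σ_max = 13/2, σ_min = 65/229
condition number: (13/2) ÷ (65/229) = 22.9000
perturbation bound = 22.9000·1/127 = 0.1803
solve Ax = b  →  x = [2.3183 2.6573]
‖b‖₂ = 1.4142 and ‖x‖₂ = 3.5264
with δb = [0.0089 0.0067], A·Δx = δb → ‖Δx‖ = 0.0392
relative error = 0.0111
realised/bound (from unrounded values) ≈ 0.0617


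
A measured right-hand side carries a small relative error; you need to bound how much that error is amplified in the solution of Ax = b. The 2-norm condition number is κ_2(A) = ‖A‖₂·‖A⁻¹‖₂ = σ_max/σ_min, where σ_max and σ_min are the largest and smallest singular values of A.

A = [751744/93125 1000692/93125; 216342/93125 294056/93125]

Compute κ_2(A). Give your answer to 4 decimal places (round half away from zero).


372.5000

form AᵀA = [979076644/13875625 1305409392/13875625; 1305409392/13875625 1740565456/13875625] with trace 108785684/555025 and determinant 153664/555025
solving λ² − 108785684/555025·λ + 153664/555025 = 0 gives λ = 196, 784/555025
κ_2(A) = √(λ_max/λ_min) = √(196 / (784/555025)) = 372.5000


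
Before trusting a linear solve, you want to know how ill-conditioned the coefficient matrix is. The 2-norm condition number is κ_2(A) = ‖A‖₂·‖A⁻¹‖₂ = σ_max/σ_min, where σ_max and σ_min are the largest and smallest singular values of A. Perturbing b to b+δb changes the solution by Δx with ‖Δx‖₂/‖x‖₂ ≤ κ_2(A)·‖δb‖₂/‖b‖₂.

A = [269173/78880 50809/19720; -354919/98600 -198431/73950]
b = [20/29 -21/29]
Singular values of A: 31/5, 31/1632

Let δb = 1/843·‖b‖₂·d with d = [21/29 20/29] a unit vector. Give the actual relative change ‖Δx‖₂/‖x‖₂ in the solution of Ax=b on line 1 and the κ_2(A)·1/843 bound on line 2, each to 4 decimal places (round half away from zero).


0.3872
0.3872

from the listed singular values, σ₁ = 31/5, σ_n = 31/1632
κ_2(A) = (31/5) / (31/1632) = 326.4000
perturbation bound = 326.4000·1/843 = 0.3872
solve Ax = b  →  x = [0.1290 0.0968]
2-norm of b is 1.0000; of x, 0.1613
Δx = A⁻¹·δb where δb = 1/843·1.0000·d; ‖Δx‖ = 0.0624
realised ‖Δx‖/‖x‖ = 0.3872
tightness: 0.3872 against a bound of 0.3872; the bound is attained (ratio 1)


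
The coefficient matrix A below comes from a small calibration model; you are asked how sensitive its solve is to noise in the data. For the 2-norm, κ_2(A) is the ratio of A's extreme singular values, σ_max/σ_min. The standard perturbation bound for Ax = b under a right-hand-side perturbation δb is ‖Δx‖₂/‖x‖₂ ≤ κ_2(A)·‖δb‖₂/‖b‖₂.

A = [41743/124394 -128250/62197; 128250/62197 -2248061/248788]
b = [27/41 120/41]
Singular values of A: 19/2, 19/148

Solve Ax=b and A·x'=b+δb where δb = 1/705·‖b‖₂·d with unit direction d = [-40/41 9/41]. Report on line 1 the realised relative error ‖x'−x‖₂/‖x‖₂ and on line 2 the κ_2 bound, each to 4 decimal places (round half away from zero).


0.1050
0.1050

from the listed singular values, σ₁ = 19/2, σ_n = 19/148
condition number: (19/2) ÷ (19/148) = 74.0000
perturbation bound = 74.0000·1/705 = 0.1050
solve Ax = b  →  x = [0.0693 -0.3081]
2-norm of b is 3.0000; of x, 0.3158
with δb = [-0.0042 0.0009], A·Δx = δb → ‖Δx‖ = 0.0331
realised ‖Δx‖/‖x‖ = 0.1050
so the bound is sharp here: realised error equals the bound


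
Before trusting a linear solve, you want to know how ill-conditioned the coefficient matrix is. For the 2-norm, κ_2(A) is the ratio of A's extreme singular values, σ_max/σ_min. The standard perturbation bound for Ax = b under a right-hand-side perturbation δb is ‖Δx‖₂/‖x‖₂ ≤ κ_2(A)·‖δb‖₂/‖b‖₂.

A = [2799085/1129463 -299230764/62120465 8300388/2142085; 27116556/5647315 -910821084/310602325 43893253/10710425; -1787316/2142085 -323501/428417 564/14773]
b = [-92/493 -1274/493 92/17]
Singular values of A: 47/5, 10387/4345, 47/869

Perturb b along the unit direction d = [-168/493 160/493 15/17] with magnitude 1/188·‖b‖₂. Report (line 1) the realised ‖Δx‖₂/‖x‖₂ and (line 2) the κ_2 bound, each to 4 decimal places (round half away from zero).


σ_max = 47/5, σ_min = 47/869
κ_2(A) = (47/5) / (47/869) = 173.8000
perturbation bound = 173.8000·1/188 = 0.9245
solve Ax = b  →  x = [-31.9321 31.1025 59.0383]
‖b‖ = 6.0000, ‖x‖ = 73.9767
re-solving with b+δb shifts x by Δx of norm 0.5901
relative error = 0.0080
realised/bound (from unrounded values) ≈ 0.0086

0.0080
0.9245


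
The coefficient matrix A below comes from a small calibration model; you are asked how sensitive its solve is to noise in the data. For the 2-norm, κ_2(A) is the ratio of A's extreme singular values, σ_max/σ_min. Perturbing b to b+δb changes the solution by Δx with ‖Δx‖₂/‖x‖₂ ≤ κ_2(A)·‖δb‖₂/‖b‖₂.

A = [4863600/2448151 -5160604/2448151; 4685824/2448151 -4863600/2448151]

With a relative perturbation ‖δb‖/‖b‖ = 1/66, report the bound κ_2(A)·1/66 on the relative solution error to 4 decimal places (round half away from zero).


2.7566

M = AᵀA = [54234900736/7126567561 -56943028800/7126567561; -56943028800/7126567561 59793624976/7126567561]. tr(M)=135586832/8473921, det(M)=65536/8473921
solving λ² − 135586832/8473921·λ + 65536/8473921 = 0 gives λ = 16, 4096/8473921
κ_2(A) = √(λ_max/λ_min) = √(16 / (4096/8473921)) = 181.9375
perturbation bound = 181.9375·1/66 = 2.7566


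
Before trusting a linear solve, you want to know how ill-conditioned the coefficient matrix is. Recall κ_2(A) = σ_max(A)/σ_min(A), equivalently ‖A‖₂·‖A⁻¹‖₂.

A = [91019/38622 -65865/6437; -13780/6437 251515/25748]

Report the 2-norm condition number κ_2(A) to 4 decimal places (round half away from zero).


188.4000

form AᵀA = [15120440761/1491658884 -3731260495/82869938; -3731260495/82869938 132670966825/662959504] with trace 746294149/3549456 and determinant 17682025/14197824
char-poly roots: 841/4 and 21025/3549456
so κ_2 = √((841/4) / (21025/3549456)) = 188.4000


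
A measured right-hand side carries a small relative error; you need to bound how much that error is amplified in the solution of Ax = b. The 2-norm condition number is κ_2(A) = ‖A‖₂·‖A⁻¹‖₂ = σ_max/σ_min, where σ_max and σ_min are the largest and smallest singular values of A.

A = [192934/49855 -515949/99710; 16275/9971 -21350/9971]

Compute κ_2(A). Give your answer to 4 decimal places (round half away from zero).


306.8000

M = AᵀA = [259440349/14707225 -345910257/14707225; -345910257/14707225 1844885329/58828900]. tr(M)=115305869/2353156, det(M)=60025/2353156
eigenvalues of AᵀA: λ = (tr ± √(tr²−4·det))/2 = 49, 1225/2353156
so κ_2 = √(49 / (1225/2353156)) = 306.8000


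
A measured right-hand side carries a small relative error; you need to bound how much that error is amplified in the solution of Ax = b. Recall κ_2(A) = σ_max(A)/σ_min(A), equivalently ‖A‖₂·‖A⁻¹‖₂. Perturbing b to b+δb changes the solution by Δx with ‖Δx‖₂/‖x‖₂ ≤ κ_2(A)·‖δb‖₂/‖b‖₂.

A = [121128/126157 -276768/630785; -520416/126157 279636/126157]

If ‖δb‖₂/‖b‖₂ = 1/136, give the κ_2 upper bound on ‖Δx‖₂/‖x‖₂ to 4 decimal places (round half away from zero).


0.5324

form AᵀA = [9990720/556937 -26635392/2784685; -26635392/2784685 71088912/13923425] with trace 18873936/819025 and determinant 82944/819025
λ_max, λ_min = (18873936/819025 ± √355953727293696/670801950625)/2 = 576/25, 144/32761
σ_max=√(576/25)=(24/5), σ_min=√(144/32761)=(12/181) → κ = 72.4000
perturbation bound = 72.4000·1/136 = 0.5324


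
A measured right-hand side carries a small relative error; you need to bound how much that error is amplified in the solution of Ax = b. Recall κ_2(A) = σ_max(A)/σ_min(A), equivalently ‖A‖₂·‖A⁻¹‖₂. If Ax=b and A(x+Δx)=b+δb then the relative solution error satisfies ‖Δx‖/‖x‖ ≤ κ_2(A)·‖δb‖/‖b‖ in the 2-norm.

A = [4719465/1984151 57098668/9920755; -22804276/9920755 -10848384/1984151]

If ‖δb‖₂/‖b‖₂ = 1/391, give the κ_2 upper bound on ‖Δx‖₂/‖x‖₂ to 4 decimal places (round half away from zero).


AᵀA = [1280462248561/117028989025 614583481644/23405797805; 614583481644/23405797805 7375081774864/117028989025]; tr = 2048649473/27699169, det = 875213056/17311980625
eigenvalues of AᵀA: λ = (tr ± √(tr²−4·det))/2 = 1849/25, 473344/692479225
so κ_2 = √((1849/25) / (473344/692479225)) = 328.9375
perturbation bound = 328.9375·1/391 = 0.8413

0.8413


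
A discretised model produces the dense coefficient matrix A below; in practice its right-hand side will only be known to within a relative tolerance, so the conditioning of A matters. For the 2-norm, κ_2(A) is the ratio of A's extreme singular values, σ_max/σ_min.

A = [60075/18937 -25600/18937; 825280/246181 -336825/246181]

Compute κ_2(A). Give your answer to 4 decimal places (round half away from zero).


M = AᵀA = [1535088025/72063121 -639576000/72063121; -639576000/72063121 266595625/72063121]. tr(M)=10660850/426409, det(M)=15625/426409
char-poly roots: 25 and 625/426409
κ = σ_max/σ_min = 5/(25/653) = 130.6000

130.6000


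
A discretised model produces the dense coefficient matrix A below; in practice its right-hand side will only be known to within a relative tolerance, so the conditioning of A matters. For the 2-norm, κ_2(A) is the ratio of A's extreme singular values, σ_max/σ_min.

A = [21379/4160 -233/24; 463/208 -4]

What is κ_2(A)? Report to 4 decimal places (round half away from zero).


form AᵀA = [3211889/102400 -451559/7680; -451559/7680 63505/576] with trace 130515001/921600 and determinant 4092529/3686400
solving λ² − 130515001/921600·λ + 4092529/3686400 = 0 gives λ = 14161/100, 289/36864
κ = σ_max/σ_min = (119/10)/(17/192) = 134.4000

134.4000


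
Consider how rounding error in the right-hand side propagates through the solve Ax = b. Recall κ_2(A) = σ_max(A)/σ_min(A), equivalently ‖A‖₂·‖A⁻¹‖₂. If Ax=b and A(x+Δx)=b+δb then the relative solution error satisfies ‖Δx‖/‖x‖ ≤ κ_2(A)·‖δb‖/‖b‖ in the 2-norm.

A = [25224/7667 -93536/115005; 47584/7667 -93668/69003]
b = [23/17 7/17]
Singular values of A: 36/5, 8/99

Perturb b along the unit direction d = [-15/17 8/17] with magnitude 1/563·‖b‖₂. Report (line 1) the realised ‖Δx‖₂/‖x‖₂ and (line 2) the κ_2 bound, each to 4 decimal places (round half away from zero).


0.0025
0.1583

σ_max = 36/5, σ_min = 8/99
κ_2(A) = (36/5) / (8/99) = 89.1000
bound on ‖Δx‖/‖x‖: κ·ε = 89.1000·1/563 = 0.1583
solve Ax = b  →  x = [-2.5810 -12.1037]
‖b‖₂ = 1.4142 and ‖x‖₂ = 12.3758
δb = ε·‖b‖·d = [-0.0022 0.0012]; solving A·Δx = δb gives ‖Δx‖ = 0.0311
dividing the unrounded norms, ‖Δx‖/‖x‖ = 0.0025
tightness: 0.0025 against a bound of 0.1583 (unrounded ratio ≈ 0.0159)


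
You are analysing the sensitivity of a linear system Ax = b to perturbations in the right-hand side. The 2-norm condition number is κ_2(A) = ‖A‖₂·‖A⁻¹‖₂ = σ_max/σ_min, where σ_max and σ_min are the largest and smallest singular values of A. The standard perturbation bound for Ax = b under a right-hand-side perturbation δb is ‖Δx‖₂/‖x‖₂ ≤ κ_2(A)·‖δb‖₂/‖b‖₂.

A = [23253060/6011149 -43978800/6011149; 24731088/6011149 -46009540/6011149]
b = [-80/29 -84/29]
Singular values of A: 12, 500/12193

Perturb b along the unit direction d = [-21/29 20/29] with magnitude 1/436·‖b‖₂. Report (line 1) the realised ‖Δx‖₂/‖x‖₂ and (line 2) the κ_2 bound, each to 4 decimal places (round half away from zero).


σ_max = 12, σ_min = 500/12193
κ_2(A) = 12 / (500/12193) = 292.6320
bound on ‖Δx‖/‖x‖: κ·ε = 292.6320·1/436 = 0.6712
solve Ax = b  →  x = [-0.1569 0.2941]
‖b‖ = 4.0000, ‖x‖ = 0.3333
re-solving with b+δb shifts x by Δx of norm 0.2237
dividing the unrounded norms, ‖Δx‖/‖x‖ = 0.6712
so the bound is sharp here: realised error equals the bound

0.6712
0.6712


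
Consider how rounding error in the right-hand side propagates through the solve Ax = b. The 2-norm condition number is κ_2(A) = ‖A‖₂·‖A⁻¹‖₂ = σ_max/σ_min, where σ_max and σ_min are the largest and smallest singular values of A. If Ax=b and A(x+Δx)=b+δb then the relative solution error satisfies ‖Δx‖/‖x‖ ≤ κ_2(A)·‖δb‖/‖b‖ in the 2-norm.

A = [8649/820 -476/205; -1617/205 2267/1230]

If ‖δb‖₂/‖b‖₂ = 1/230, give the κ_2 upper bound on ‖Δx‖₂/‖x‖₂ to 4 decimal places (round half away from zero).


form AᵀA = [4665609/26896 -131215/3362; -131215/3362 531841/60516] with trace 26245/144 and determinant 81/64
solving λ² − 26245/144·λ + 81/64 = 0 gives λ = 729/4, 1/144
κ_2(A) = √(λ_max/λ_min) = √((729/4) / (1/144)) = 162.0000
worst-case relative error ≤ 162.0000 × 1/230 = 0.7043

0.7043


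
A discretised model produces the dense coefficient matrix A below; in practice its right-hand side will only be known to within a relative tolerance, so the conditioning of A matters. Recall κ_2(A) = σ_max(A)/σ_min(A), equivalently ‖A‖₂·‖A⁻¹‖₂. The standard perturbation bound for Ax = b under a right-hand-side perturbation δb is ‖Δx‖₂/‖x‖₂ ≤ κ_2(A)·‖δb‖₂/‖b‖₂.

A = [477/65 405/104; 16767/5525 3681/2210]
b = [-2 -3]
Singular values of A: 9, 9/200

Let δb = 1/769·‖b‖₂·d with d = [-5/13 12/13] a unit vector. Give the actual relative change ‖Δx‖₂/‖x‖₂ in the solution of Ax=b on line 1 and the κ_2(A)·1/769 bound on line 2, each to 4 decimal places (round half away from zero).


0.0023
0.2601

σ_max = 9, σ_min = 9/200
condition number: 9 ÷ (9/200) = 200.0000
perturbation bound = 200.0000·1/769 = 0.2601
solve Ax = b  →  x = [20.6209 -39.3725]
‖b‖₂ = 3.6056 and ‖x‖₂ = 44.4457
Δx = A⁻¹·δb where δb = 1/769·3.6056·d; ‖Δx‖ = 0.1042
relative error = 0.0023
so the bound overstates the realised error by a factor of ≈ 110.9432 (computed from the unrounded values)


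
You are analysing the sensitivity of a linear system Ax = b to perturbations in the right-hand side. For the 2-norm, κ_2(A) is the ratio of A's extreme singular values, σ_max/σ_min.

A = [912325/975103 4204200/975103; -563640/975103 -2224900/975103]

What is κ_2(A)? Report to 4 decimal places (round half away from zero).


AᵀA = [3979332025/3290054881 17611209000/3290054881; 17611209000/3290054881 78288850000/3290054881]; tr = 48940025/1957201, det = 250000/1957201
eigenvalues of AᵀA: λ = (tr ± √(tr²−4·det))/2 = 25, 10000/1957201
κ_2(A) = √(λ_max/λ_min) = √(25 / (10000/1957201)) = 69.9500

69.9500


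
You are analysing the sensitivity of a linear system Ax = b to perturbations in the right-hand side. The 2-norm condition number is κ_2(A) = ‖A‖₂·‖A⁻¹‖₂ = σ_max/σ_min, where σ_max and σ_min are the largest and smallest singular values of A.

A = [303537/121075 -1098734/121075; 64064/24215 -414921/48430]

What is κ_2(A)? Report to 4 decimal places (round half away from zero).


form AᵀA = [231557209/17430625 -791647038/17430625; -791647038/17430625 10859514289/69722500] with trace 18857189/111556 and determinant 714025/111556
solving λ² − 18857189/111556·λ + 714025/111556 = 0 gives λ = 169, 4225/111556
so κ_2 = √(169 / (4225/111556)) = 66.8000

66.8000


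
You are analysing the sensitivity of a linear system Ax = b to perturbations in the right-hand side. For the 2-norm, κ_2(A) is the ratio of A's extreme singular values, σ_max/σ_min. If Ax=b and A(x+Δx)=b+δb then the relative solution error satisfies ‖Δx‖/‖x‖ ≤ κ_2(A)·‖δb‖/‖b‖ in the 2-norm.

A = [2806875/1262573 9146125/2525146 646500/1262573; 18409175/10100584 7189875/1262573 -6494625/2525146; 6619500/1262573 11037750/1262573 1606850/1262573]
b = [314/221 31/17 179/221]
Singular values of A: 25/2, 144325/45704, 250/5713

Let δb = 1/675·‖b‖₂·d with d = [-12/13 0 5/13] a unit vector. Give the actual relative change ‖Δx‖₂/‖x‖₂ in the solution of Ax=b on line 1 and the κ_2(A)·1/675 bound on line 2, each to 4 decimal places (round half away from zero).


largest singular value 25/2, smallest 250/5713
κ = σ_max/σ_min = (25/2)/(250/5713) = 285.6500
κ_2(A)·‖δb‖/‖b‖ = 0.4232
solve Ax = b  →  x = [18.5803 -9.7282 -9.0815]
‖b‖ = 2.4495, ‖x‖ = 22.8548
re-solving with b+δb shifts x by Δx of norm 0.0829
relative error = 0.0036
realised/bound (from unrounded values) ≈ 0.0086

0.0036
0.4232


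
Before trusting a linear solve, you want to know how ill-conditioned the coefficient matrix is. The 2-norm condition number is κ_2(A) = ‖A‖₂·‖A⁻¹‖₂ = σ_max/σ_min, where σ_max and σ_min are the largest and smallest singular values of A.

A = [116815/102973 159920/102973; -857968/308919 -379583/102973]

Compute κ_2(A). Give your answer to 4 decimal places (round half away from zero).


AᵀA = [5082371521/564680169 2258658176/188226723; 2258658176/188226723 1003891481/62742241]; tr = 14117394850/564680169, det = 9765625/564680169
char-poly roots: 25 and 390625/564680169
κ = σ_max/σ_min = 5/(625/23763) = 190.1040

190.1040


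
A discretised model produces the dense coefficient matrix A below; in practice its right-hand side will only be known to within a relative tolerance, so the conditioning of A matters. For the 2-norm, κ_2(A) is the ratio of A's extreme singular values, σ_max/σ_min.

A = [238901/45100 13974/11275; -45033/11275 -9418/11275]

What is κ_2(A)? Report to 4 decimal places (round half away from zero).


form AᵀA = [3580849009/81360400 20139543/2034010; 20139543/2034010 11358856/5085025] with trace 447661/9680 and determinant 83521/302500
λ_max, λ_min = (447661/9680 ± √5007422126529/2342560000)/2 = 1156/25, 289/48400
σ_max=√(1156/25)=(34/5), σ_min=√(289/48400)=(17/220) → κ = 88.0000

88.0000


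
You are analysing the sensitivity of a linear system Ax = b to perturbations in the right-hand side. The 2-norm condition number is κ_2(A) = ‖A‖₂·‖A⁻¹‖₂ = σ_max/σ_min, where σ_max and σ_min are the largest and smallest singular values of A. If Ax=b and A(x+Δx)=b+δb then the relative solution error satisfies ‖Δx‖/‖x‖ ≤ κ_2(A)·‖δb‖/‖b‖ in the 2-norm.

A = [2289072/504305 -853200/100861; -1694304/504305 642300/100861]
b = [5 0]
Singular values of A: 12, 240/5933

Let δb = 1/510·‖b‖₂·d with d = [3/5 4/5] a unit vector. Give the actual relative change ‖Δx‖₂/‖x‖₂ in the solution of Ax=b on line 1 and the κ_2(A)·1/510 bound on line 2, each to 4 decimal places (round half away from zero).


0.0033
0.5817

largest singular value 12, smallest 240/5933
κ = σ_max/σ_min = 12/(240/5933) = 296.6500
κ_2(A)·‖δb‖/‖b‖ = 0.5817
solve Ax = b  →  x = [65.5944 34.6059]
2-norm of b is 5.0000; of x, 74.1632
re-solving with b+δb shifts x by Δx of norm 0.2424
relative error = 0.0033
tightness: 0.0033 against a bound of 0.5817 (unrounded ratio ≈ 0.0056)


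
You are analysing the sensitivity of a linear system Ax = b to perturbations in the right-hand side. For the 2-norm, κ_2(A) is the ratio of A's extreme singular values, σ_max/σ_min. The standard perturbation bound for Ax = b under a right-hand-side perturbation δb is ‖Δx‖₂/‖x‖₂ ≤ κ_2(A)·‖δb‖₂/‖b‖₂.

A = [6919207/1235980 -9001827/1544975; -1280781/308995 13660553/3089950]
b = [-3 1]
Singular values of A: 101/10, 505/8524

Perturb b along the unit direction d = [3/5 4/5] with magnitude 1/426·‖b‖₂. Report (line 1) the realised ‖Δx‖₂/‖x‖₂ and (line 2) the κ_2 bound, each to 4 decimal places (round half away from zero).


0.0074
0.4002

largest singular value 101/10, smallest 505/8524
κ = σ_max/σ_min = (101/10)/(505/8524) = 170.4800
κ_2(A)·‖δb‖/‖b‖ = 0.4002
solve Ax = b  →  x = [-12.4277 -11.4257]
‖b‖₂ = 3.1623 and ‖x‖₂ = 16.8818
δb = ε·‖b‖·d = [0.0045 0.0059]; solving A·Δx = δb gives ‖Δx‖ = 0.1253
dividing the unrounded norms, ‖Δx‖/‖x‖ = 0.0074
so the bound overstates the realised error by a factor of ≈ 53.9189 (computed from the unrounded values)


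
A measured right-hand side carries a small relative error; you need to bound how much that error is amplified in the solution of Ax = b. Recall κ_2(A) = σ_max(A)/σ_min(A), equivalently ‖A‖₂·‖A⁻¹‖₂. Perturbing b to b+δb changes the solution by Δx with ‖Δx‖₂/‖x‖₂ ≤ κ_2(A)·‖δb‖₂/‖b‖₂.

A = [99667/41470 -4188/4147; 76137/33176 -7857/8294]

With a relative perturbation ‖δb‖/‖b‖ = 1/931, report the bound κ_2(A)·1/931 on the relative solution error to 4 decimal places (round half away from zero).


0.3403

form AᵀA = [361304689/32718400 -7527093/1635920; -7527093/1635920 156825/81796] with trace 2509081/193600 and determinant 81/48400
char-poly roots: 324/25 and 1/7744
κ_2(A) = √(λ_max/λ_min) = √((324/25) / (1/7744)) = 316.8000
worst-case relative error ≤ 316.8000 × 1/931 = 0.3403


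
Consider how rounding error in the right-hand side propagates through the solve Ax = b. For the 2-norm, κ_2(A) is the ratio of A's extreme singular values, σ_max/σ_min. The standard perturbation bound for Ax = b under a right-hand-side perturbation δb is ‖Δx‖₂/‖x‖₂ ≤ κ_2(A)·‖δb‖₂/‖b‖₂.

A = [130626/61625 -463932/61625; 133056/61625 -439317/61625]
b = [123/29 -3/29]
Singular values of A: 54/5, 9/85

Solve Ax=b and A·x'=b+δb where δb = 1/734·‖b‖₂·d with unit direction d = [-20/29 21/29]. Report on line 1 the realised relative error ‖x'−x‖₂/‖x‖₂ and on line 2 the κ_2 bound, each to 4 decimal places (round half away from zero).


0.0019
0.1390

σ_max = 54/5, σ_min = 9/85
condition number: (54/5) ÷ (9/85) = 102.0000
bound on ‖Δx‖/‖x‖: κ·ε = 102.0000·1/734 = 0.1390
solve Ax = b  →  x = [-27.1222 -8.2000]
‖b‖ = 4.2426, ‖x‖ = 28.3347
δb = ε·‖b‖·d = [-0.0040 0.0042]; solving A·Δx = δb gives ‖Δx‖ = 0.0546
relative error = 0.0019
tightness: 0.0019 against a bound of 0.1390 (unrounded ratio ≈ 0.0139)


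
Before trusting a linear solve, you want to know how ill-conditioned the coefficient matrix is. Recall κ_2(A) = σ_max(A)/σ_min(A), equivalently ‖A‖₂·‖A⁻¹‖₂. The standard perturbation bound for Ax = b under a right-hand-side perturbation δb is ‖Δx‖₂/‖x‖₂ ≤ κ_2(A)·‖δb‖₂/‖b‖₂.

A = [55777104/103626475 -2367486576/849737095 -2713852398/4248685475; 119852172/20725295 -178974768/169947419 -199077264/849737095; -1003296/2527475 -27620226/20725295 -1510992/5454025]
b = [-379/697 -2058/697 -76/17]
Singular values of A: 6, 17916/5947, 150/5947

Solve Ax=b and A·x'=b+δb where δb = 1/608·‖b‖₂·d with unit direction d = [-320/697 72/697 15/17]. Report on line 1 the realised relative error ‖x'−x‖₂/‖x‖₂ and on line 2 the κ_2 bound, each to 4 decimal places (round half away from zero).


0.0022
0.3913

σ_max = 6, σ_min = 150/5947
κ_2(A) = 6 / (150/5947) = 237.8800
worst-case relative error ≤ 237.8800 × 1/608 = 0.3913
solve Ax = b  →  x = [-0.2941 35.5701 -154.5481]
‖b‖₂ = 5.3852 and ‖x‖₂ = 158.5888
with δb = [-0.0041 0.0009 0.0078], A·Δx = δb → ‖Δx‖ = 0.3512
realised ‖Δx‖/‖x‖ = 0.0022
realised/bound (from unrounded values) ≈ 0.0057


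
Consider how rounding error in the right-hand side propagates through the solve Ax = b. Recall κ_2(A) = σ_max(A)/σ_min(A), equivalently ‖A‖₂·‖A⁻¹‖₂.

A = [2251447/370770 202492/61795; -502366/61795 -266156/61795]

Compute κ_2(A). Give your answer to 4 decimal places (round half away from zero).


M = AᵀA = [566175644809/5498815716 25162927130/458234643; 25162927130/458234643 4473681056/152744881]. tr(M)=2516360425/19027044, det(M)=1119364/4756761
eigenvalues of AᵀA: λ = (tr ± √(tr²−4·det))/2 = 529/4, 8464/4756761
so κ_2 = √((529/4) / (8464/4756761)) = 272.6250

272.6250


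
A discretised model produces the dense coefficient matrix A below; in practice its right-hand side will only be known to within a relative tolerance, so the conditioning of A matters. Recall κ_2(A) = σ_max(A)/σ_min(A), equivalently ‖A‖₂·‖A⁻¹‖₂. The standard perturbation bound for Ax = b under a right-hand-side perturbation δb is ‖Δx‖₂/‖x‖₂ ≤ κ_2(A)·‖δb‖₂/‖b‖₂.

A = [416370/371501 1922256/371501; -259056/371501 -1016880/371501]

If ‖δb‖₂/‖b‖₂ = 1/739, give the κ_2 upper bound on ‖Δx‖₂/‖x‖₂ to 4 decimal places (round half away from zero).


0.0902

form AᵀA = [832089924/477553609 3680964000/477553609; 3680964000/477553609 16363713024/477553609] with trace 10229508/284089 and determinant 82944/284089
eigenvalues of AᵀA: λ = (tr ± √(tr²−4·det))/2 = 36, 2304/284089
κ_2(A) = √(λ_max/λ_min) = √(36 / (2304/284089)) = 66.6250
κ_2(A)·‖δb‖/‖b‖ = 0.0902


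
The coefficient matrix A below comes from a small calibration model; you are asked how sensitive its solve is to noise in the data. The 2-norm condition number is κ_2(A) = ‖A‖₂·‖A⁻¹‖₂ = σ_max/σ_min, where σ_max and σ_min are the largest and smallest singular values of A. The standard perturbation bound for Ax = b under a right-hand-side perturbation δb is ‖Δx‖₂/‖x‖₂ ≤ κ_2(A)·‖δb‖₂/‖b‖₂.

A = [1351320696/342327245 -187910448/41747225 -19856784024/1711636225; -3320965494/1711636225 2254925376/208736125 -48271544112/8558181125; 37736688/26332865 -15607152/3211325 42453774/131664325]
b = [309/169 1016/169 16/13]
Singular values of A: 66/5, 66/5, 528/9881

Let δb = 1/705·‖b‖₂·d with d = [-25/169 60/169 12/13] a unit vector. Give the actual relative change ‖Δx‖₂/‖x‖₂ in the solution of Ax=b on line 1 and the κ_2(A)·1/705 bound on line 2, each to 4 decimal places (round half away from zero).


from the listed singular values, σ₁ = 66/5, σ_n = 528/9881
κ_2(A) = (66/5) / (528/9881) = 247.0250
κ_2(A)·‖δb‖/‖b‖ = 0.3504
solve Ax = b  →  x = [52.5656 16.0107 11.5166]
‖b‖ = 6.4031, ‖x‖ = 56.1437
re-solving with b+δb shifts x by Δx of norm 0.1700
dividing the unrounded norms, ‖Δx‖/‖x‖ = 0.0030
tightness: 0.0030 against a bound of 0.3504 (unrounded ratio ≈ 0.0086)

0.0030
0.3504


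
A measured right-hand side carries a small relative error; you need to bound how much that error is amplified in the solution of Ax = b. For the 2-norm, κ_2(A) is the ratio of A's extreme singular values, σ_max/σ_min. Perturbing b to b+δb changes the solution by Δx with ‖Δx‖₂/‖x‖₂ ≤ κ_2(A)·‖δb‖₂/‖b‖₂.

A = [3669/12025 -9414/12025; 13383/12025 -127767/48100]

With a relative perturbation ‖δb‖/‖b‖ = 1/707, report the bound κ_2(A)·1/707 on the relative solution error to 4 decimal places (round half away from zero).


M = AᵀA = [308106/231361 -2956905/925444; -2956905/925444 28387809/3701776]. tr(M)=197145/21904, det(M)=81/21904
λ_max, λ_min = (197145/21904 ± √38859054129/479785216)/2 = 9, 9/21904
κ = σ_max/σ_min = 3/(3/148) = 148.0000
bound on ‖Δx‖/‖x‖: κ·ε = 148.0000·1/707 = 0.2093

0.2093


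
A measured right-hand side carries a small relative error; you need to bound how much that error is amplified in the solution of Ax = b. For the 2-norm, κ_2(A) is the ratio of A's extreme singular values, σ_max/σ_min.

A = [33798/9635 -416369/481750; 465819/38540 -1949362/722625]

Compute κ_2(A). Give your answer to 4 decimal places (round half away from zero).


M = AᵀA = [9410568705/59413264 -1323312659/37133290; -1323312659/37133290 26816507401/3341996100]. tr(M)=1323405109/7952400, det(M)=3418801/3534400
λ_max, λ_min = (1323405109/7952400 ± √1751156393469650281/63240665760000)/2 = 16641/100, 1849/318096
σ_max=√(16641/100)=(129/10), σ_min=√(1849/318096)=(43/564) → κ = 169.2000

169.2000


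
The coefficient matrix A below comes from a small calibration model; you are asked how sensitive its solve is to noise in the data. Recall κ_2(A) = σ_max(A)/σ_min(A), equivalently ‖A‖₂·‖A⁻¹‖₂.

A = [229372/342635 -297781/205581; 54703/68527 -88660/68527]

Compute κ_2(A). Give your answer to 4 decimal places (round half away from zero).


16.6800

AᵀA = [8912497/8211425 -9865856/4926855; -9865856/4926855 11150513/2956113]; tr = 21116194/4347225, det = 14641/173889
eigenvalues of AᵀA: λ = (tr ± √(tr²−4·det))/2 = 121/25, 3025/173889
so κ_2 = √((121/25) / (3025/173889)) = 16.6800


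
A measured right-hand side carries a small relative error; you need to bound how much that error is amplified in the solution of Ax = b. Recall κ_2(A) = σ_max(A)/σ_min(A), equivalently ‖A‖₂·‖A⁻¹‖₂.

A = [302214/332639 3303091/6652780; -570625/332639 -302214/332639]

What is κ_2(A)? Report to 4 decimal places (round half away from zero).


form AᵀA = [1442720389/382867489 7694217333/3828674890; 7694217333/3828674890 164165158729/153146995600] with trace 2564890361/529920400 and determinant 14641/21196816
solving λ² − 2564890361/529920400·λ + 14641/21196816 = 0 gives λ = 121/25, 3025/21196816
κ_2(A) = √(λ_max/λ_min) = √((121/25) / (3025/21196816)) = 184.1600

184.1600


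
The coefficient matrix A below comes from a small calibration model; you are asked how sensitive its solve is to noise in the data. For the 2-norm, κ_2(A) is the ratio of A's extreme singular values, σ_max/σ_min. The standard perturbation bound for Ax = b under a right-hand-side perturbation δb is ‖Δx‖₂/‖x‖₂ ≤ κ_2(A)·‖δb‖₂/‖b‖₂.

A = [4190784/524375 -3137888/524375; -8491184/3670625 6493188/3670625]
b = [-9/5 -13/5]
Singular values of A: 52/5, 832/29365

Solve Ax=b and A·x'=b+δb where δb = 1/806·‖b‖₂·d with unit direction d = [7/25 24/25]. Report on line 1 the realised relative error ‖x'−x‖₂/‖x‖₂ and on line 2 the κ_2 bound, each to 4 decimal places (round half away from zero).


σ_max = 52/5, σ_min = 832/29365
κ = σ_max/σ_min = (52/5)/(832/29365) = 367.0625
κ_2(A)·‖δb‖/‖b‖ = 0.4554
solve Ax = b  →  x = [-63.6070 -84.6490]
2-norm of b is 3.1623; of x, 105.8835
re-solving with b+δb shifts x by Δx of norm 0.1385
realised ‖Δx‖/‖x‖ = 0.0013
so the bound overstates the realised error by a factor of ≈ 348.2262 (computed from the unrounded values)

0.0013
0.4554


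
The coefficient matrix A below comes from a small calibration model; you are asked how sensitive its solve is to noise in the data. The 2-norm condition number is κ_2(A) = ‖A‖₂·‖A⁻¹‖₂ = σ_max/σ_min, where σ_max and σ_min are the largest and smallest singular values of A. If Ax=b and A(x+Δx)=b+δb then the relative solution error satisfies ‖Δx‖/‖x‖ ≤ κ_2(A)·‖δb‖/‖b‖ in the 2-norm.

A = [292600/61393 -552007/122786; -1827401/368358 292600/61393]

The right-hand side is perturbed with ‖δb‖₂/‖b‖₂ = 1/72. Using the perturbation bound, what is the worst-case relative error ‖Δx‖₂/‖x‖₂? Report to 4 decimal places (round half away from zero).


form AᵀA = [7635583561/161340804 -605974600/13445067; -605974600/13445067 769525289/17926756] with trace 8657141/95922 and determinant 130321/767376
λ_max, λ_min = (8657141/95922 ± √18734959992100/2300257521)/2 = 361/4, 361/191844
σ_max=√(361/4)=(19/2), σ_min=√(361/191844)=(19/438) → κ = 219.0000
perturbation bound = 219.0000·1/72 = 3.0417

3.0417


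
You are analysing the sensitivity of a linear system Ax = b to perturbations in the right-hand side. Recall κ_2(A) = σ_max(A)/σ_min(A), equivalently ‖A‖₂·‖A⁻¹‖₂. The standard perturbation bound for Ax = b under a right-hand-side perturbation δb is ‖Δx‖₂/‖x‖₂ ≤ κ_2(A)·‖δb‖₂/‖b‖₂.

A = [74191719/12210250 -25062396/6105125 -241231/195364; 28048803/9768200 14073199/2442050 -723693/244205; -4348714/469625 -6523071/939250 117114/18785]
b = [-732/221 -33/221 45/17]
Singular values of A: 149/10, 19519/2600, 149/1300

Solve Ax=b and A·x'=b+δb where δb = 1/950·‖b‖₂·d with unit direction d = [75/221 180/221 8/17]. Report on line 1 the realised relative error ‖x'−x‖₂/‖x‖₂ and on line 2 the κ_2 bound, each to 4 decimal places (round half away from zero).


largest singular value 149/10, smallest 149/1300
κ_2(A) = (149/10) / (149/1300) = 130.0000
worst-case relative error ≤ 130.0000 × 1/950 = 0.1368
solve Ax = b  →  x = [-0.3819 0.2131 0.0947]
2-norm of b is 4.2426; of x, 0.4475
with δb = [0.0015 0.0036 0.0021], A·Δx = δb → ‖Δx‖ = 0.0390
relative error = 0.0871
tightness: 0.0871 against a bound of 0.1368 (unrounded ratio ≈ 0.6363)

0.0871
0.1368


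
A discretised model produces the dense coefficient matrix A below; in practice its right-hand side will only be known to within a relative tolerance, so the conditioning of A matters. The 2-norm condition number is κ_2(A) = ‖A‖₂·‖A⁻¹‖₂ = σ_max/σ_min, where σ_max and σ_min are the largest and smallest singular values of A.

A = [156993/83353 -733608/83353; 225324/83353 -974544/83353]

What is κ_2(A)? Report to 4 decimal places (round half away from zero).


AᵀA = [75417707025/6947722609 -334759473000/6947722609; -334759473000/6947722609 1487916705600/6947722609]; tr = 930002625/4133089, det = 12960000/4133089
char-poly roots: 225 and 57600/4133089
σ_max=√225=15, σ_min=√(57600/4133089)=(240/2033) → κ = 127.0625

127.0625


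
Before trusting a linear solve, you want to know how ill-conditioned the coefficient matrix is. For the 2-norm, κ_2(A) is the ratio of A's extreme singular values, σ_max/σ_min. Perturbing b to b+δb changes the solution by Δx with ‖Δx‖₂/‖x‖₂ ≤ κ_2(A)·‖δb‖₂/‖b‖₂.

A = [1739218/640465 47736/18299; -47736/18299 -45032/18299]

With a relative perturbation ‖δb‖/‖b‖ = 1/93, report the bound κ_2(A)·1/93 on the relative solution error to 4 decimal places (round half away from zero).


M = AᵀA = [200562697556/14144669525 5457274992/404133415; 5457274992/404133415 148503680/11546669]. tr(M)=13188955364/487747225, det(M)=7311616/487747225
solving λ² − 13188955364/487747225·λ + 7311616/487747225 = 0 gives λ = 676/25, 10816/19509889
κ = σ_max/σ_min = (26/5)/(104/4417) = 220.8500
perturbation bound = 220.8500·1/93 = 2.3747

2.3747


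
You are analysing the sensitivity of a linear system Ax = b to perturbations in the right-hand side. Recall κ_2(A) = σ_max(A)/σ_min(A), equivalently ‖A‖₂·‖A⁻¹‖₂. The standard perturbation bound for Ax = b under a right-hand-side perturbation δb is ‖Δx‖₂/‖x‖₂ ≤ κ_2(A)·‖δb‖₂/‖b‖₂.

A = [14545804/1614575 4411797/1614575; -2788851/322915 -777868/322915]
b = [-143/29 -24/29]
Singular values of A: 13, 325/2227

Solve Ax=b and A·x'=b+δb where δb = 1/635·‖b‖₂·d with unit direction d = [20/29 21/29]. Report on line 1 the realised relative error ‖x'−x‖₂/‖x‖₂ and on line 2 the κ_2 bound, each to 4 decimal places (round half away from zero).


largest singular value 13, smallest 325/2227
κ_2(A) = 13 / (325/2227) = 89.0800
perturbation bound = 89.0800·1/635 = 0.1403
solve Ax = b  →  x = [7.4530 -26.3775]
‖b‖ = 5.0000, ‖x‖ = 27.4102
Δx = A⁻¹·δb where δb = 1/635·5.0000·d; ‖Δx‖ = 0.0540
realised ‖Δx‖/‖x‖ = 0.0020
so the bound overstates the realised error by a factor of ≈ 71.2665 (computed from the unrounded values)

0.0020
0.1403
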